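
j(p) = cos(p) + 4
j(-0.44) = 4.90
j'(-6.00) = -0.28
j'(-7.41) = 0.90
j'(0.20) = -0.20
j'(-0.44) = 0.43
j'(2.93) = -0.21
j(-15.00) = 3.24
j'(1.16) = -0.92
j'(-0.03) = 0.03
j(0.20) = 4.98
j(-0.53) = 4.86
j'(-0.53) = 0.51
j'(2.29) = -0.75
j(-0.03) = 5.00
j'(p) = -sin(p)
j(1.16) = 4.40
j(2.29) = 3.34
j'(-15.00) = 0.65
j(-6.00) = 4.96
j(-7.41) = 4.43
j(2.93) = 3.02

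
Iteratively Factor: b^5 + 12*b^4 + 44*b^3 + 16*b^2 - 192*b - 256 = (b + 4)*(b^4 + 8*b^3 + 12*b^2 - 32*b - 64) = (b - 2)*(b + 4)*(b^3 + 10*b^2 + 32*b + 32) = (b - 2)*(b + 4)^2*(b^2 + 6*b + 8) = (b - 2)*(b + 2)*(b + 4)^2*(b + 4)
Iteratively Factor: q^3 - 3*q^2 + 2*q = (q - 1)*(q^2 - 2*q) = q*(q - 1)*(q - 2)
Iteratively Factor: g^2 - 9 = (g + 3)*(g - 3)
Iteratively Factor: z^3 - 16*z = (z)*(z^2 - 16) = z*(z + 4)*(z - 4)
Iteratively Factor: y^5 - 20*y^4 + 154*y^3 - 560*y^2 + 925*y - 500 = (y - 5)*(y^4 - 15*y^3 + 79*y^2 - 165*y + 100) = (y - 5)^2*(y^3 - 10*y^2 + 29*y - 20) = (y - 5)^2*(y - 1)*(y^2 - 9*y + 20) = (y - 5)^3*(y - 1)*(y - 4)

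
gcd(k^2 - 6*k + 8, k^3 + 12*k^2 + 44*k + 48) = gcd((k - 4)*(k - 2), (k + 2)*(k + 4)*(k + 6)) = 1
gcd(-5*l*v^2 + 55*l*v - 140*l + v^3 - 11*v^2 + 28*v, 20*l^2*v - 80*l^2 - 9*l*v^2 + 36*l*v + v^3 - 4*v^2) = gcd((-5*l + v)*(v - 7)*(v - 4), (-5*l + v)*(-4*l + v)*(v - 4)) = -5*l*v + 20*l + v^2 - 4*v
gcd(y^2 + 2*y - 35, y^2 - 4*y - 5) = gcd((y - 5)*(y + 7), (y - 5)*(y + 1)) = y - 5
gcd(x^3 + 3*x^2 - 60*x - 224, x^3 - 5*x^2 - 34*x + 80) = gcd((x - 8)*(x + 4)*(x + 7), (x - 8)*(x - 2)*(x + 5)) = x - 8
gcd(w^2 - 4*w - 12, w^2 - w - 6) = w + 2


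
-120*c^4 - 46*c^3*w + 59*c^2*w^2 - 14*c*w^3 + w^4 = (-6*c + w)*(-5*c + w)*(-4*c + w)*(c + w)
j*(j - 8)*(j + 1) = j^3 - 7*j^2 - 8*j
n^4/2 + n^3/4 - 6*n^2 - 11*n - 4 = (n/2 + 1)*(n - 4)*(n + 1/2)*(n + 2)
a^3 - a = a*(a - 1)*(a + 1)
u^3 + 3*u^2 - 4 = (u - 1)*(u + 2)^2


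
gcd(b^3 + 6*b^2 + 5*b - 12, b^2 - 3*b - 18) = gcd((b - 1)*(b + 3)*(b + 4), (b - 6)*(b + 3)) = b + 3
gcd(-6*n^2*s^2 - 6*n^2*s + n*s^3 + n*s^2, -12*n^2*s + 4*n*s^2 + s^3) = s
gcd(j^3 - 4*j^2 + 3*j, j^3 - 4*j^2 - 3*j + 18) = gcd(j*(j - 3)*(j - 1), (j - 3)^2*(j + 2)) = j - 3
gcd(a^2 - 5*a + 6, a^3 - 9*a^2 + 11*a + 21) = a - 3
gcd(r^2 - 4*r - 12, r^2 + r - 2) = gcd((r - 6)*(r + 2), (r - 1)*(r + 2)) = r + 2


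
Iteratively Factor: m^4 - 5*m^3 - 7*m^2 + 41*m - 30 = (m - 5)*(m^3 - 7*m + 6) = (m - 5)*(m + 3)*(m^2 - 3*m + 2) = (m - 5)*(m - 1)*(m + 3)*(m - 2)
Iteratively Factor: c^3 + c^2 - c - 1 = (c - 1)*(c^2 + 2*c + 1) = (c - 1)*(c + 1)*(c + 1)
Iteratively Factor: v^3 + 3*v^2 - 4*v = (v - 1)*(v^2 + 4*v) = v*(v - 1)*(v + 4)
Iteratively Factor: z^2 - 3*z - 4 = (z - 4)*(z + 1)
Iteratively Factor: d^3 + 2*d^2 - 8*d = (d)*(d^2 + 2*d - 8) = d*(d + 4)*(d - 2)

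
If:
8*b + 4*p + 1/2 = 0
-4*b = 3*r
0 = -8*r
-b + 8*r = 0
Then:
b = 0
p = -1/8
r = 0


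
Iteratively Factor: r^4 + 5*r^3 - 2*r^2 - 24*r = (r + 4)*(r^3 + r^2 - 6*r) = (r - 2)*(r + 4)*(r^2 + 3*r) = (r - 2)*(r + 3)*(r + 4)*(r)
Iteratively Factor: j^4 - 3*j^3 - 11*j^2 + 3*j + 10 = (j + 2)*(j^3 - 5*j^2 - j + 5) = (j + 1)*(j + 2)*(j^2 - 6*j + 5) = (j - 5)*(j + 1)*(j + 2)*(j - 1)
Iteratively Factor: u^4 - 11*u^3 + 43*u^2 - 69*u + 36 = (u - 3)*(u^3 - 8*u^2 + 19*u - 12) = (u - 3)*(u - 1)*(u^2 - 7*u + 12) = (u - 4)*(u - 3)*(u - 1)*(u - 3)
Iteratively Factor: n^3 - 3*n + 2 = (n + 2)*(n^2 - 2*n + 1) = (n - 1)*(n + 2)*(n - 1)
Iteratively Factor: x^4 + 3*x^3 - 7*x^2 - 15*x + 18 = (x + 3)*(x^3 - 7*x + 6) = (x - 2)*(x + 3)*(x^2 + 2*x - 3) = (x - 2)*(x + 3)^2*(x - 1)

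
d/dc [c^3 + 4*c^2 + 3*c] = 3*c^2 + 8*c + 3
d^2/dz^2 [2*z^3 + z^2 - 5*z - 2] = 12*z + 2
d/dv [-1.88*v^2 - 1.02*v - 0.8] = -3.76*v - 1.02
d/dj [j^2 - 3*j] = 2*j - 3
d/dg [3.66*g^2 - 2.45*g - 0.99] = 7.32*g - 2.45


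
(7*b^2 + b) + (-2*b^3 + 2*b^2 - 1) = -2*b^3 + 9*b^2 + b - 1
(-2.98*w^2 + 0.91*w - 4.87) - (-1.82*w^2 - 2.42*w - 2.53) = -1.16*w^2 + 3.33*w - 2.34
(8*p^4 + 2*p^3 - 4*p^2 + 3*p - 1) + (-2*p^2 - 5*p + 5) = 8*p^4 + 2*p^3 - 6*p^2 - 2*p + 4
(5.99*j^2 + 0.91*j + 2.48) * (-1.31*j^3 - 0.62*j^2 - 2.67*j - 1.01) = -7.8469*j^5 - 4.9059*j^4 - 19.8063*j^3 - 10.0172*j^2 - 7.5407*j - 2.5048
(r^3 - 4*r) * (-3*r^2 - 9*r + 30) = -3*r^5 - 9*r^4 + 42*r^3 + 36*r^2 - 120*r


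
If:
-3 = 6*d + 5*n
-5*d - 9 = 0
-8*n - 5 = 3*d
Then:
No Solution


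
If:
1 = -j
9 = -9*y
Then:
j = -1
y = -1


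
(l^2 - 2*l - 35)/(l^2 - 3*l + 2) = (l^2 - 2*l - 35)/(l^2 - 3*l + 2)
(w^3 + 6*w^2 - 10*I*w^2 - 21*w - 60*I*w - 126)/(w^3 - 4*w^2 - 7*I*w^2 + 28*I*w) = (w^2 + 3*w*(2 - I) - 18*I)/(w*(w - 4))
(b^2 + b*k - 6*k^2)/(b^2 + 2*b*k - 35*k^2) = (b^2 + b*k - 6*k^2)/(b^2 + 2*b*k - 35*k^2)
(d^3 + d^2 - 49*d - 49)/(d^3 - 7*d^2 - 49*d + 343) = (d + 1)/(d - 7)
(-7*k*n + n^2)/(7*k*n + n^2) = (-7*k + n)/(7*k + n)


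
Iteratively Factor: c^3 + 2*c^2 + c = (c + 1)*(c^2 + c) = (c + 1)^2*(c)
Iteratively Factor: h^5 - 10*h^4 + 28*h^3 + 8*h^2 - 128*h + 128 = (h - 2)*(h^4 - 8*h^3 + 12*h^2 + 32*h - 64) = (h - 2)^2*(h^3 - 6*h^2 + 32) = (h - 4)*(h - 2)^2*(h^2 - 2*h - 8) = (h - 4)^2*(h - 2)^2*(h + 2)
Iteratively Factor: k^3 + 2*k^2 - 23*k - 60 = (k + 3)*(k^2 - k - 20) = (k + 3)*(k + 4)*(k - 5)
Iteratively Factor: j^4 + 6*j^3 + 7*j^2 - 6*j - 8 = (j + 4)*(j^3 + 2*j^2 - j - 2) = (j + 2)*(j + 4)*(j^2 - 1) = (j - 1)*(j + 2)*(j + 4)*(j + 1)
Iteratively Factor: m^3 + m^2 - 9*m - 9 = (m + 3)*(m^2 - 2*m - 3) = (m - 3)*(m + 3)*(m + 1)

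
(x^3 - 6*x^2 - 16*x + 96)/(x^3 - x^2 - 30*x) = (x^2 - 16)/(x*(x + 5))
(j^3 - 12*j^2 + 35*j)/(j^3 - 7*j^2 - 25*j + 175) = j/(j + 5)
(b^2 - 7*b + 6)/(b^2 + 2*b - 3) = (b - 6)/(b + 3)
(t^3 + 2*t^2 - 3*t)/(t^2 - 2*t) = (t^2 + 2*t - 3)/(t - 2)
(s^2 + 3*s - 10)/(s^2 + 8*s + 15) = (s - 2)/(s + 3)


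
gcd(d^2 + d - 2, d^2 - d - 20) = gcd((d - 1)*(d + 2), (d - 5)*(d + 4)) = 1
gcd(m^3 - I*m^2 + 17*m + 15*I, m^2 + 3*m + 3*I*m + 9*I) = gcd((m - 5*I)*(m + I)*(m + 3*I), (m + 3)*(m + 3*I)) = m + 3*I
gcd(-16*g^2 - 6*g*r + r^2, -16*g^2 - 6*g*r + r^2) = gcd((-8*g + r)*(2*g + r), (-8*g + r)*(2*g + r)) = -16*g^2 - 6*g*r + r^2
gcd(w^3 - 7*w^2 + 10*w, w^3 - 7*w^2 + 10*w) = w^3 - 7*w^2 + 10*w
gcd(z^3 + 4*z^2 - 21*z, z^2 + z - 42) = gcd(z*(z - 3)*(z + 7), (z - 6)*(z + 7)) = z + 7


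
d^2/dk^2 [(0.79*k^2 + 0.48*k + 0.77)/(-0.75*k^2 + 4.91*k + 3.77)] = (4.44089209850063e-16*k^4 - 6.35835*k^3 - 16.0011*k^2 + 8.86995*k - 46.166934)/(0.421875*k^6 - 8.285625*k^5 + 47.88135*k^4 - 35.072621*k^3 - 240.683586*k^2 - 209.356017*k - 53.582633)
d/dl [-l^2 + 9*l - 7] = 9 - 2*l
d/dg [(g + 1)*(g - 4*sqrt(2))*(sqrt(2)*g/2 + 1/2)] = 3*sqrt(2)*g^2/2 - 7*g + sqrt(2)*g - 7/2 - 2*sqrt(2)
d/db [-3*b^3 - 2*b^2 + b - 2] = -9*b^2 - 4*b + 1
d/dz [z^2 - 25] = 2*z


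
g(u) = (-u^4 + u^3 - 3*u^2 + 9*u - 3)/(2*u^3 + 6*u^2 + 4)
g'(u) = (-6*u^2 - 12*u)*(-u^4 + u^3 - 3*u^2 + 9*u - 3)/(2*u^3 + 6*u^2 + 4)^2 + (-4*u^3 + 3*u^2 - 6*u + 9)/(2*u^3 + 6*u^2 + 4) = (-u^6 - 6*u^5 + 6*u^4 - 26*u^3 - 12*u^2 + 6*u + 18)/(2*(u^6 + 6*u^5 + 9*u^4 + 4*u^3 + 12*u^2 + 4))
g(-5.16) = 8.79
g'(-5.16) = 1.71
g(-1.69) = -3.46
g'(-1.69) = 3.15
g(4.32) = -1.04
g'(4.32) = -0.41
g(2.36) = -0.26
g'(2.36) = -0.40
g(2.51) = -0.32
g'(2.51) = -0.39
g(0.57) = 0.20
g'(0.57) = 0.65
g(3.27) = -0.62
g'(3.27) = -0.40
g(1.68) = 0.01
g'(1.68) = -0.40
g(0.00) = -0.75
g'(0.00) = 2.25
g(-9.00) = 7.87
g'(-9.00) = -0.26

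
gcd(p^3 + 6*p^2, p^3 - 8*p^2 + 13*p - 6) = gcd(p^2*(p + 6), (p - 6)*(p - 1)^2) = 1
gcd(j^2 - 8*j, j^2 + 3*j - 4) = 1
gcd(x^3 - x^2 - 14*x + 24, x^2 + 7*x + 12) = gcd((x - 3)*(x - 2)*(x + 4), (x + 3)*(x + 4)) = x + 4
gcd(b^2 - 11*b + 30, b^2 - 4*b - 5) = b - 5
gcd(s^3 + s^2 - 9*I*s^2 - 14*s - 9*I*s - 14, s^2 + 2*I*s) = 1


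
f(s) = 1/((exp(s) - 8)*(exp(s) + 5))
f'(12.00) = 0.00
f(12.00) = 0.00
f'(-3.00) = 0.00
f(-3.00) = -0.02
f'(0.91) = -0.00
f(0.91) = -0.02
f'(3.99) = -0.00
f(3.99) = 0.00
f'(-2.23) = 0.00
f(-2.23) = -0.02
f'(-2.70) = 0.00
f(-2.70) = -0.02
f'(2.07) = -107.86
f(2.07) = -1.03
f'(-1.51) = 0.00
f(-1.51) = -0.02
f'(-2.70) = 0.00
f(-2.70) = -0.02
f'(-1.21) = 0.00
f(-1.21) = -0.02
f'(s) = -exp(s)/((exp(s) - 8)*(exp(s) + 5)^2) - exp(s)/((exp(s) - 8)^2*(exp(s) + 5))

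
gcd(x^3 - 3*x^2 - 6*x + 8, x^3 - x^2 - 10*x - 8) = x^2 - 2*x - 8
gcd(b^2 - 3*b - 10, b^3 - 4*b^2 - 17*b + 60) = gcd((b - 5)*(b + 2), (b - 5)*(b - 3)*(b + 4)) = b - 5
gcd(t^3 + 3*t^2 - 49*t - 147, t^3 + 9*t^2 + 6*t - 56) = t + 7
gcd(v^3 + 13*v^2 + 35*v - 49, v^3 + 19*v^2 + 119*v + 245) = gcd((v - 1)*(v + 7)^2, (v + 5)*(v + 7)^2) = v^2 + 14*v + 49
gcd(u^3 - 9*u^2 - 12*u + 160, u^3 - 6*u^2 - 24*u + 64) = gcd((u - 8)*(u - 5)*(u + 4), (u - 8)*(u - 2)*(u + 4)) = u^2 - 4*u - 32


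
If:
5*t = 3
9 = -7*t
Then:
No Solution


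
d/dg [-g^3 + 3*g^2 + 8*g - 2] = -3*g^2 + 6*g + 8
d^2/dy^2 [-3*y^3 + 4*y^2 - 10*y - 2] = 8 - 18*y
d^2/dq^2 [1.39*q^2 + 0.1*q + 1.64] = 2.78000000000000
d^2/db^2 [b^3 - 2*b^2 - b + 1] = 6*b - 4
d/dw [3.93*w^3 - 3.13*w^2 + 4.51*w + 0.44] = 11.79*w^2 - 6.26*w + 4.51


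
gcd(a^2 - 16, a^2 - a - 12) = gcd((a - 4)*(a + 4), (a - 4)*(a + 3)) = a - 4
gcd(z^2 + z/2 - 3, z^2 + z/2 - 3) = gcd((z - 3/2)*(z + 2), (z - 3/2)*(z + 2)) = z^2 + z/2 - 3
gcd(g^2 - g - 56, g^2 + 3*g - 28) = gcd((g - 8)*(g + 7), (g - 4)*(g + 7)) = g + 7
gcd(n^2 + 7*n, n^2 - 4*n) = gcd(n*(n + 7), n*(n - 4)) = n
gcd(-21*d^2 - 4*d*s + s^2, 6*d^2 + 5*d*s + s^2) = 3*d + s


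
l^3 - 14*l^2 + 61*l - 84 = (l - 7)*(l - 4)*(l - 3)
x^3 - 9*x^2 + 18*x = x*(x - 6)*(x - 3)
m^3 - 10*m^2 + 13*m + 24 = (m - 8)*(m - 3)*(m + 1)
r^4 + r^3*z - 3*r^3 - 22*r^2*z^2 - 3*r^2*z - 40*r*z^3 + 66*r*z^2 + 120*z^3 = (r - 3)*(r - 5*z)*(r + 2*z)*(r + 4*z)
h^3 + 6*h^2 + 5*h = h*(h + 1)*(h + 5)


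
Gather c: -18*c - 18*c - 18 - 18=-36*c - 36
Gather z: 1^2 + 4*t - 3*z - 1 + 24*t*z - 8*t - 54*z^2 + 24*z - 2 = -4*t - 54*z^2 + z*(24*t + 21) - 2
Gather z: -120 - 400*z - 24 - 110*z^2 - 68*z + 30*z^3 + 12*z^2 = 30*z^3 - 98*z^2 - 468*z - 144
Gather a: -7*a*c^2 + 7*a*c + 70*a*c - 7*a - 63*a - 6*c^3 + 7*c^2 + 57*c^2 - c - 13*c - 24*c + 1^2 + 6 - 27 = a*(-7*c^2 + 77*c - 70) - 6*c^3 + 64*c^2 - 38*c - 20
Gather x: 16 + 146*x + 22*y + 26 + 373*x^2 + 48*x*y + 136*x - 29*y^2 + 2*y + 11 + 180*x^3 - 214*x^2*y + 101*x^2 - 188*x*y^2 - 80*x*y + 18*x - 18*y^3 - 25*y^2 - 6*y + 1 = 180*x^3 + x^2*(474 - 214*y) + x*(-188*y^2 - 32*y + 300) - 18*y^3 - 54*y^2 + 18*y + 54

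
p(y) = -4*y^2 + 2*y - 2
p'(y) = 2 - 8*y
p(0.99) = -3.94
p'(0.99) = -5.92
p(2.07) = -15.00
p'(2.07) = -14.56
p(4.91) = -88.61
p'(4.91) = -37.28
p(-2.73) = -37.27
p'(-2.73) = 23.84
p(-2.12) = -24.22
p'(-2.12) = 18.96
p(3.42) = -41.95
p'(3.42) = -25.36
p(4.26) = -66.07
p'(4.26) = -32.08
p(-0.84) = -6.50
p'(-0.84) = 8.72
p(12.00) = -554.00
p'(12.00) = -94.00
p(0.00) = -2.00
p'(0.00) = 2.00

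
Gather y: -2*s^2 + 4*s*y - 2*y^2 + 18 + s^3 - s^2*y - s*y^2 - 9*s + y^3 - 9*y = s^3 - 2*s^2 - 9*s + y^3 + y^2*(-s - 2) + y*(-s^2 + 4*s - 9) + 18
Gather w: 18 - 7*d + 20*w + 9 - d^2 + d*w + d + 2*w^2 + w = -d^2 - 6*d + 2*w^2 + w*(d + 21) + 27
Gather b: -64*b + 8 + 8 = 16 - 64*b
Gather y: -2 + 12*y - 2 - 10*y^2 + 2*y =-10*y^2 + 14*y - 4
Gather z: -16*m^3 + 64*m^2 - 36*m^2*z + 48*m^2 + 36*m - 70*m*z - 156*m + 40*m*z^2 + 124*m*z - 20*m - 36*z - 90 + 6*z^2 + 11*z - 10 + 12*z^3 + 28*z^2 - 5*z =-16*m^3 + 112*m^2 - 140*m + 12*z^3 + z^2*(40*m + 34) + z*(-36*m^2 + 54*m - 30) - 100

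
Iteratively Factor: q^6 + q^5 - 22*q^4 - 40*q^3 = (q + 2)*(q^5 - q^4 - 20*q^3) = q*(q + 2)*(q^4 - q^3 - 20*q^2) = q*(q - 5)*(q + 2)*(q^3 + 4*q^2) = q*(q - 5)*(q + 2)*(q + 4)*(q^2) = q^2*(q - 5)*(q + 2)*(q + 4)*(q)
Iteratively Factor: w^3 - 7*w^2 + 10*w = (w)*(w^2 - 7*w + 10) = w*(w - 5)*(w - 2)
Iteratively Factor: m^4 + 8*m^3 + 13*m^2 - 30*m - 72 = (m + 3)*(m^3 + 5*m^2 - 2*m - 24) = (m + 3)*(m + 4)*(m^2 + m - 6) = (m - 2)*(m + 3)*(m + 4)*(m + 3)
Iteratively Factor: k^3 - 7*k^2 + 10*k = (k - 2)*(k^2 - 5*k) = (k - 5)*(k - 2)*(k)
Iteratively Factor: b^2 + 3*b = (b)*(b + 3)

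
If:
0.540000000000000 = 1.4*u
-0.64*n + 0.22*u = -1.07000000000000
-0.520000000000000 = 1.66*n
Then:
No Solution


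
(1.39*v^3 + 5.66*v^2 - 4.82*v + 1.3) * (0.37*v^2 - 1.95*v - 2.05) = 0.5143*v^5 - 0.6163*v^4 - 15.6699*v^3 - 1.723*v^2 + 7.346*v - 2.665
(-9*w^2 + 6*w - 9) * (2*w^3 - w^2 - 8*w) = -18*w^5 + 21*w^4 + 48*w^3 - 39*w^2 + 72*w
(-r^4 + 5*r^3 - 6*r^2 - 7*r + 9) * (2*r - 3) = -2*r^5 + 13*r^4 - 27*r^3 + 4*r^2 + 39*r - 27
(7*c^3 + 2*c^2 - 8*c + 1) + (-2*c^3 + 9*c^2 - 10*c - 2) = 5*c^3 + 11*c^2 - 18*c - 1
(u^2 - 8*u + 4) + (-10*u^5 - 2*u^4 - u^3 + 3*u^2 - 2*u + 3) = -10*u^5 - 2*u^4 - u^3 + 4*u^2 - 10*u + 7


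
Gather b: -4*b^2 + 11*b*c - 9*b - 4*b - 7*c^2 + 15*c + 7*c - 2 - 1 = -4*b^2 + b*(11*c - 13) - 7*c^2 + 22*c - 3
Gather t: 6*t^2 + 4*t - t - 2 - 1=6*t^2 + 3*t - 3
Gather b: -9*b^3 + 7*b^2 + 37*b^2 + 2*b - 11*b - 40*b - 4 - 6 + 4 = -9*b^3 + 44*b^2 - 49*b - 6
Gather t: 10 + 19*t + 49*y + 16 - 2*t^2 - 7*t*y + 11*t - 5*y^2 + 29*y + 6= -2*t^2 + t*(30 - 7*y) - 5*y^2 + 78*y + 32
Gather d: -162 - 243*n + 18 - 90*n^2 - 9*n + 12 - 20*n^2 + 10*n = -110*n^2 - 242*n - 132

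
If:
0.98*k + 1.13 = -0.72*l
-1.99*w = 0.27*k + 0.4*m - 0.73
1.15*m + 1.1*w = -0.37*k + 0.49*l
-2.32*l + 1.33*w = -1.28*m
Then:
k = -1.42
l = 0.36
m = 0.09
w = 0.54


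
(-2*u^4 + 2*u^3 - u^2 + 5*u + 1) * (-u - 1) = 2*u^5 - u^3 - 4*u^2 - 6*u - 1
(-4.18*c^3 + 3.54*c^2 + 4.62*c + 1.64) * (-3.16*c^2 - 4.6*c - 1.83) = 13.2088*c^5 + 8.0416*c^4 - 23.2338*c^3 - 32.9126*c^2 - 15.9986*c - 3.0012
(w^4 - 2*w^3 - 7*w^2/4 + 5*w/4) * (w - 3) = w^5 - 5*w^4 + 17*w^3/4 + 13*w^2/2 - 15*w/4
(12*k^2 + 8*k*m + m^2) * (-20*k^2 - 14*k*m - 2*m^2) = -240*k^4 - 328*k^3*m - 156*k^2*m^2 - 30*k*m^3 - 2*m^4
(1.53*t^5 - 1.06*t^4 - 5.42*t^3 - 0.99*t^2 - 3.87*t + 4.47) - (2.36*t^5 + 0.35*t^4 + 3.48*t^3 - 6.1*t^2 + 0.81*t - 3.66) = -0.83*t^5 - 1.41*t^4 - 8.9*t^3 + 5.11*t^2 - 4.68*t + 8.13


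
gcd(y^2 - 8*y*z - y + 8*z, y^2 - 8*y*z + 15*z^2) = 1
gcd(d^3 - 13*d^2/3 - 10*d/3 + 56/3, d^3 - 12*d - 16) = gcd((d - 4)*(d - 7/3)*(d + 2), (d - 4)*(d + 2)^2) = d^2 - 2*d - 8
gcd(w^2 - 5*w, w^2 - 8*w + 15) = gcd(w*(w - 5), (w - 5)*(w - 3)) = w - 5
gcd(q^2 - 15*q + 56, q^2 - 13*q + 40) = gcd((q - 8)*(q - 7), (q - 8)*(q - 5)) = q - 8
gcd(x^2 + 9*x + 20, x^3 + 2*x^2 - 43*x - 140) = x^2 + 9*x + 20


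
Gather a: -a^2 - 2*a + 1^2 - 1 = -a^2 - 2*a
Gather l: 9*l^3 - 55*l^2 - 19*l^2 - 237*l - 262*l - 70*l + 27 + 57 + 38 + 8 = 9*l^3 - 74*l^2 - 569*l + 130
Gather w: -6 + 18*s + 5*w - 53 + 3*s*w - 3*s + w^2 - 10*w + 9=15*s + w^2 + w*(3*s - 5) - 50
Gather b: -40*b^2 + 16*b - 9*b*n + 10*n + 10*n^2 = -40*b^2 + b*(16 - 9*n) + 10*n^2 + 10*n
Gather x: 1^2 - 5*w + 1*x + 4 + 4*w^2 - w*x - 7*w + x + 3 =4*w^2 - 12*w + x*(2 - w) + 8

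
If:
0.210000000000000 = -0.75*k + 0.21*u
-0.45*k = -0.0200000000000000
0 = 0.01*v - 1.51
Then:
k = 0.04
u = 1.16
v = 151.00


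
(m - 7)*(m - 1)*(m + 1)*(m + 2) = m^4 - 5*m^3 - 15*m^2 + 5*m + 14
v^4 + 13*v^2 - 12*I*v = v*(v - 3*I)*(v - I)*(v + 4*I)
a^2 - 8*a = a*(a - 8)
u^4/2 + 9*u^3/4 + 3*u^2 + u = u*(u/2 + 1)*(u + 1/2)*(u + 2)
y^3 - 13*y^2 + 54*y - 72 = (y - 6)*(y - 4)*(y - 3)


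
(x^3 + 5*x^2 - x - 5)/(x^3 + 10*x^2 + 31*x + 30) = (x^2 - 1)/(x^2 + 5*x + 6)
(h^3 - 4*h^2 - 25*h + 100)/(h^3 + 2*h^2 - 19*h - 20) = (h - 5)/(h + 1)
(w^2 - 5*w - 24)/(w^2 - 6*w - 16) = (w + 3)/(w + 2)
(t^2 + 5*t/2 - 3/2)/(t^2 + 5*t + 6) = (t - 1/2)/(t + 2)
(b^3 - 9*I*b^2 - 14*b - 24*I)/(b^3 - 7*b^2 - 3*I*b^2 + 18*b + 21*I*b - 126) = (b^2 - 3*I*b + 4)/(b^2 + b*(-7 + 3*I) - 21*I)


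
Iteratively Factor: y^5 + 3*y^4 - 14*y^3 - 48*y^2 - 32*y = (y)*(y^4 + 3*y^3 - 14*y^2 - 48*y - 32) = y*(y + 2)*(y^3 + y^2 - 16*y - 16) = y*(y + 1)*(y + 2)*(y^2 - 16) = y*(y + 1)*(y + 2)*(y + 4)*(y - 4)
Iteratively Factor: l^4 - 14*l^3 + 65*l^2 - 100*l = (l - 4)*(l^3 - 10*l^2 + 25*l) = (l - 5)*(l - 4)*(l^2 - 5*l) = l*(l - 5)*(l - 4)*(l - 5)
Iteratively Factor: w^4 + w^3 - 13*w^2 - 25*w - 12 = (w + 1)*(w^3 - 13*w - 12) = (w - 4)*(w + 1)*(w^2 + 4*w + 3) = (w - 4)*(w + 1)^2*(w + 3)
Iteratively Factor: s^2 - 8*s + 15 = (s - 5)*(s - 3)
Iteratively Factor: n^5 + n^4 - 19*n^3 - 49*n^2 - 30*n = (n + 1)*(n^4 - 19*n^2 - 30*n) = (n + 1)*(n + 3)*(n^3 - 3*n^2 - 10*n) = n*(n + 1)*(n + 3)*(n^2 - 3*n - 10) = n*(n - 5)*(n + 1)*(n + 3)*(n + 2)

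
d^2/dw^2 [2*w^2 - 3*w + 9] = 4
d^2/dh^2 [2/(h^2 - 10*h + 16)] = 4*(-h^2 + 10*h + 4*(h - 5)^2 - 16)/(h^2 - 10*h + 16)^3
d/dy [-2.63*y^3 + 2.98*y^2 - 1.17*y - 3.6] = -7.89*y^2 + 5.96*y - 1.17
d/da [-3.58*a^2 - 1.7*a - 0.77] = -7.16*a - 1.7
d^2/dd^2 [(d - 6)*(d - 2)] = 2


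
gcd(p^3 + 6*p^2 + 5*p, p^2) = p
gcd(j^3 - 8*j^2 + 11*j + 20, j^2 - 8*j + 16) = j - 4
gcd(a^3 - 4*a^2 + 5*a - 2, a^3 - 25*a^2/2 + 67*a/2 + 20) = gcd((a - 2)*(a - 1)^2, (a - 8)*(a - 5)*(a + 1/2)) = 1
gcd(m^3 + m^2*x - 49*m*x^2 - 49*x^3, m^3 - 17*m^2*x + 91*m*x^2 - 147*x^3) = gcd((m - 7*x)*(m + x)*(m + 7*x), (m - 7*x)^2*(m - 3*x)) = -m + 7*x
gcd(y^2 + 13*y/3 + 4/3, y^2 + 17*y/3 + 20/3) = y + 4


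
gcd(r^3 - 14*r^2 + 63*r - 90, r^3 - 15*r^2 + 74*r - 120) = r^2 - 11*r + 30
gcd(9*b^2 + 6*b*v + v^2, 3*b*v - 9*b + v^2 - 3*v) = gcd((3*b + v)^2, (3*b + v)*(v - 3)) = 3*b + v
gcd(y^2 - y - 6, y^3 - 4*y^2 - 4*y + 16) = y + 2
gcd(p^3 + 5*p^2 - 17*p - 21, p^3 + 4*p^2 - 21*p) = p^2 + 4*p - 21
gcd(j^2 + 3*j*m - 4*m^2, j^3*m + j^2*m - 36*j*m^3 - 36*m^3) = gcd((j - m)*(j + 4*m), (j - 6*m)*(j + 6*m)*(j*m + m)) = 1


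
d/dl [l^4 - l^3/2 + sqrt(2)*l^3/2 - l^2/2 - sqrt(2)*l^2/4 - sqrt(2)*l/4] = 4*l^3 - 3*l^2/2 + 3*sqrt(2)*l^2/2 - l - sqrt(2)*l/2 - sqrt(2)/4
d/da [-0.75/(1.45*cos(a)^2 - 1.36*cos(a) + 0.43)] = (1.02 - 2.175*cos(a))*sin(a)/(1.45*cos(a)^2 - 1.36*cos(a) + 0.43)^2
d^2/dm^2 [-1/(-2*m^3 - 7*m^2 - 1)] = 2*(4*m^2*(3*m + 7)^2 - (6*m + 7)*(2*m^3 + 7*m^2 + 1))/(2*m^3 + 7*m^2 + 1)^3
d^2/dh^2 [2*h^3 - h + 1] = 12*h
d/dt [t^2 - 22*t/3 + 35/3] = 2*t - 22/3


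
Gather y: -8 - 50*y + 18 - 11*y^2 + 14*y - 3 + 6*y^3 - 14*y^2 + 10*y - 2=6*y^3 - 25*y^2 - 26*y + 5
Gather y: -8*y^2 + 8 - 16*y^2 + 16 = 24 - 24*y^2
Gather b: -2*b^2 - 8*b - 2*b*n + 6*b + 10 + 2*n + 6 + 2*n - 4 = -2*b^2 + b*(-2*n - 2) + 4*n + 12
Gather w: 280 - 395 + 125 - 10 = 0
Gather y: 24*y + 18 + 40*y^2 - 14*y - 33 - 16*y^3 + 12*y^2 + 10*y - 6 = -16*y^3 + 52*y^2 + 20*y - 21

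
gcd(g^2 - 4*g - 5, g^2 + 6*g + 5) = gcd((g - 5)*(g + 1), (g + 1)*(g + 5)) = g + 1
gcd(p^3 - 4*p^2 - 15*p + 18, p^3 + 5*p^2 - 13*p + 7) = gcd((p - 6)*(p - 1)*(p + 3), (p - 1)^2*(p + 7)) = p - 1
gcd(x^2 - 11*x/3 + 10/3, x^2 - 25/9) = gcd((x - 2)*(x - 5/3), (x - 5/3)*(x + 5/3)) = x - 5/3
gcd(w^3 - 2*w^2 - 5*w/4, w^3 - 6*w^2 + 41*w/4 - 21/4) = 1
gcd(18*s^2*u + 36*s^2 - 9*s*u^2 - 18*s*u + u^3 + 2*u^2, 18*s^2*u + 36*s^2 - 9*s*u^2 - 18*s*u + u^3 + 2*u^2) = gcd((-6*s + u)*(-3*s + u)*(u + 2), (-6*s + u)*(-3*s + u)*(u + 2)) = 18*s^2*u + 36*s^2 - 9*s*u^2 - 18*s*u + u^3 + 2*u^2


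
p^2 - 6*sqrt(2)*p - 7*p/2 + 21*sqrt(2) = (p - 7/2)*(p - 6*sqrt(2))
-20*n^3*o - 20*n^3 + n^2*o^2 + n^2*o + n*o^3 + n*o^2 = (-4*n + o)*(5*n + o)*(n*o + n)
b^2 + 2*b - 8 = (b - 2)*(b + 4)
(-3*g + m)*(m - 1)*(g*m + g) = -3*g^2*m^2 + 3*g^2 + g*m^3 - g*m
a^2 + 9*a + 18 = (a + 3)*(a + 6)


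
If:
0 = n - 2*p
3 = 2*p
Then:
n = 3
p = 3/2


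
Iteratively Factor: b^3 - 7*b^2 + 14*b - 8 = (b - 2)*(b^2 - 5*b + 4) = (b - 2)*(b - 1)*(b - 4)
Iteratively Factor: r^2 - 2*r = (r - 2)*(r)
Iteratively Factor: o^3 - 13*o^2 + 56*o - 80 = (o - 5)*(o^2 - 8*o + 16) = (o - 5)*(o - 4)*(o - 4)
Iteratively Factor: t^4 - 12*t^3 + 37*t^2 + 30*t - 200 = (t - 5)*(t^3 - 7*t^2 + 2*t + 40) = (t - 5)*(t + 2)*(t^2 - 9*t + 20) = (t - 5)^2*(t + 2)*(t - 4)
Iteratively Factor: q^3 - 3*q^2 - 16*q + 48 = (q + 4)*(q^2 - 7*q + 12) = (q - 4)*(q + 4)*(q - 3)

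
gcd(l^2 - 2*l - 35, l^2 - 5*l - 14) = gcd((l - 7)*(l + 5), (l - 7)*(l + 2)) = l - 7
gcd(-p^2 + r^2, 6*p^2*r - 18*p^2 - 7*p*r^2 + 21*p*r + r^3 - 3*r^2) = p - r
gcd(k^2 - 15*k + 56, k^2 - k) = 1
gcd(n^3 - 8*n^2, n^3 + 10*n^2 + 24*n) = n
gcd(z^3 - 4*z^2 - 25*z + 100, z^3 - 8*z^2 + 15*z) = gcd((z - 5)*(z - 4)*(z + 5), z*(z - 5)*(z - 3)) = z - 5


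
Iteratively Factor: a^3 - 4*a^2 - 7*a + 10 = (a - 5)*(a^2 + a - 2) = (a - 5)*(a - 1)*(a + 2)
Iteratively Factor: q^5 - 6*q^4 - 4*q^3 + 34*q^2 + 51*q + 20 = (q + 1)*(q^4 - 7*q^3 + 3*q^2 + 31*q + 20) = (q + 1)^2*(q^3 - 8*q^2 + 11*q + 20) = (q + 1)^3*(q^2 - 9*q + 20) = (q - 5)*(q + 1)^3*(q - 4)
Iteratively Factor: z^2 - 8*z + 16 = (z - 4)*(z - 4)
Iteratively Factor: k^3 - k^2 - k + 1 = (k - 1)*(k^2 - 1) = (k - 1)^2*(k + 1)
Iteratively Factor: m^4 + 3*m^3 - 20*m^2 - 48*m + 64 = (m + 4)*(m^3 - m^2 - 16*m + 16) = (m + 4)^2*(m^2 - 5*m + 4) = (m - 1)*(m + 4)^2*(m - 4)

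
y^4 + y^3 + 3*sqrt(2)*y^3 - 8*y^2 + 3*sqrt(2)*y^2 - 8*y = y*(y + 1)*(y - sqrt(2))*(y + 4*sqrt(2))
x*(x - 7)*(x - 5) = x^3 - 12*x^2 + 35*x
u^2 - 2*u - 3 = (u - 3)*(u + 1)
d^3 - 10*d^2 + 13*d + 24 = (d - 8)*(d - 3)*(d + 1)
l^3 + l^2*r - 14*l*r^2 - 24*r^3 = (l - 4*r)*(l + 2*r)*(l + 3*r)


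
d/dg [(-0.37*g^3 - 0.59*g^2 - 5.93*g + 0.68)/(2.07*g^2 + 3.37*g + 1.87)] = (-0.7659*g^4 - 2.4938*g^3 + 8.2111*g^2 - 5.0218*g - 13.3807)/(4.2849*g^4 + 13.9518*g^3 + 19.0987*g^2 + 12.6038*g + 3.4969)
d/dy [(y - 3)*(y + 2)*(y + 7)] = 3*y^2 + 12*y - 13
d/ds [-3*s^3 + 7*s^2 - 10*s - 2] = -9*s^2 + 14*s - 10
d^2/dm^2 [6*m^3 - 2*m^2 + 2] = 36*m - 4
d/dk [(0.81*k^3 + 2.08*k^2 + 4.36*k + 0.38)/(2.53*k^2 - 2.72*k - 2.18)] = (2.0493*k^4 - 4.4064*k^3 - 21.9858*k^2 - 10.9916*k - 8.4712)/(6.4009*k^4 - 13.7632*k^3 - 3.6324*k^2 + 11.8592*k + 4.7524)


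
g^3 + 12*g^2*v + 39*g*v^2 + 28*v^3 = (g + v)*(g + 4*v)*(g + 7*v)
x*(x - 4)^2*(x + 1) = x^4 - 7*x^3 + 8*x^2 + 16*x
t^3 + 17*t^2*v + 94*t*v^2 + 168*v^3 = (t + 4*v)*(t + 6*v)*(t + 7*v)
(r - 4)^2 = r^2 - 8*r + 16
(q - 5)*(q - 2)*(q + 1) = q^3 - 6*q^2 + 3*q + 10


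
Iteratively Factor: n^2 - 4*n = (n)*(n - 4)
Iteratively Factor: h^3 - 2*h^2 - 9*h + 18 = (h - 2)*(h^2 - 9) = (h - 2)*(h + 3)*(h - 3)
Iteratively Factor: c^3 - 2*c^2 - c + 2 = (c + 1)*(c^2 - 3*c + 2) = (c - 1)*(c + 1)*(c - 2)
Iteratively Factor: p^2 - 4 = (p + 2)*(p - 2)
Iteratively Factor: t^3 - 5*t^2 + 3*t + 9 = (t - 3)*(t^2 - 2*t - 3) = (t - 3)^2*(t + 1)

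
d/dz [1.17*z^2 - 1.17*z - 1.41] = 2.34*z - 1.17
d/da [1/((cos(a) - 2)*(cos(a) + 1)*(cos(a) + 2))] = (-3*sin(a)^2 + 2*cos(a) - 1)*sin(a)/((cos(a) - 2)^2*(cos(a) + 1)^2*(cos(a) + 2)^2)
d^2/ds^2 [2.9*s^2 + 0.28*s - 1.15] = 5.80000000000000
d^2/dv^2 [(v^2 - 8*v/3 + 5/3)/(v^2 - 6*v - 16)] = 2*(10*v^3 + 159*v^2 - 474*v + 1796)/(3*(v^6 - 18*v^5 + 60*v^4 + 360*v^3 - 960*v^2 - 4608*v - 4096))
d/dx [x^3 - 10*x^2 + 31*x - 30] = 3*x^2 - 20*x + 31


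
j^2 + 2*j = j*(j + 2)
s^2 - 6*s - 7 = (s - 7)*(s + 1)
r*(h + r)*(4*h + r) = 4*h^2*r + 5*h*r^2 + r^3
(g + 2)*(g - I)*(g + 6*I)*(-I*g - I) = -I*g^4 + 5*g^3 - 3*I*g^3 + 15*g^2 - 8*I*g^2 + 10*g - 18*I*g - 12*I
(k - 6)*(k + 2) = k^2 - 4*k - 12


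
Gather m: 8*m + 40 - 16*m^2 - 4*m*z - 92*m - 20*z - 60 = -16*m^2 + m*(-4*z - 84) - 20*z - 20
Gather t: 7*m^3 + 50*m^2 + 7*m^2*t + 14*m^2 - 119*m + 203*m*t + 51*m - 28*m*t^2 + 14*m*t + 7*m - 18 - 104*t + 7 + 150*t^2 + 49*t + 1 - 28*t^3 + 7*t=7*m^3 + 64*m^2 - 61*m - 28*t^3 + t^2*(150 - 28*m) + t*(7*m^2 + 217*m - 48) - 10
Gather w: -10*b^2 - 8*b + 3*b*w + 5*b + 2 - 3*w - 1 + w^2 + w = -10*b^2 - 3*b + w^2 + w*(3*b - 2) + 1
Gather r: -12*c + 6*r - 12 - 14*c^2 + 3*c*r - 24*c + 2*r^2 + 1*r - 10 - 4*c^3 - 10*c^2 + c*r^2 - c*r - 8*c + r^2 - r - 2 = -4*c^3 - 24*c^2 - 44*c + r^2*(c + 3) + r*(2*c + 6) - 24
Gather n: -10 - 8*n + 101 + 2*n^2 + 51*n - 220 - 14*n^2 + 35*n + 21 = -12*n^2 + 78*n - 108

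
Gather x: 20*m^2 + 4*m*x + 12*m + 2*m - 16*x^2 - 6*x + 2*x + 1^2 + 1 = 20*m^2 + 14*m - 16*x^2 + x*(4*m - 4) + 2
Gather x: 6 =6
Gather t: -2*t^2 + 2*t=-2*t^2 + 2*t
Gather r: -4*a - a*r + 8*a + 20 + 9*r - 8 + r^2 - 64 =4*a + r^2 + r*(9 - a) - 52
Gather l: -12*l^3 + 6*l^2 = -12*l^3 + 6*l^2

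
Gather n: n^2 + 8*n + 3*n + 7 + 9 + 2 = n^2 + 11*n + 18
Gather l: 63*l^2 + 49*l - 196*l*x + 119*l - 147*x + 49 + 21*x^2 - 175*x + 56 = 63*l^2 + l*(168 - 196*x) + 21*x^2 - 322*x + 105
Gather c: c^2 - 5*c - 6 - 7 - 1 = c^2 - 5*c - 14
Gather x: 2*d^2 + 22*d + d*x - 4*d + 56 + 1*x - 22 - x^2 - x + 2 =2*d^2 + d*x + 18*d - x^2 + 36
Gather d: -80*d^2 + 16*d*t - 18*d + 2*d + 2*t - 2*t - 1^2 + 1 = -80*d^2 + d*(16*t - 16)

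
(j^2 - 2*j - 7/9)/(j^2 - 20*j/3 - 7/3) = (j - 7/3)/(j - 7)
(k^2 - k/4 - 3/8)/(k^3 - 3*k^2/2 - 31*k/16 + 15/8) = 2*(2*k + 1)/(4*k^2 - 3*k - 10)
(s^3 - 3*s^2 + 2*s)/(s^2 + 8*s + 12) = s*(s^2 - 3*s + 2)/(s^2 + 8*s + 12)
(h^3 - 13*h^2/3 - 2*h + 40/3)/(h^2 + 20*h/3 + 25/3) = (h^2 - 6*h + 8)/(h + 5)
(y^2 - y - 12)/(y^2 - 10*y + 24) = (y + 3)/(y - 6)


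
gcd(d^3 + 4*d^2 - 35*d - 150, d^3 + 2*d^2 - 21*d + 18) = 1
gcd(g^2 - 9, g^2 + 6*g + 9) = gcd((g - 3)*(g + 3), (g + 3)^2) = g + 3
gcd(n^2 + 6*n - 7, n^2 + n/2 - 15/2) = 1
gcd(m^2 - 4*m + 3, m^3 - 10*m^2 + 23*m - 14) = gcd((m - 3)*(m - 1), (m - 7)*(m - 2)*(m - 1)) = m - 1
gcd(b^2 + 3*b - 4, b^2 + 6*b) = 1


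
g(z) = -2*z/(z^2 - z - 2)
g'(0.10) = 0.92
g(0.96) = 0.94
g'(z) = -2*z*(1 - 2*z)/(z^2 - z - 2)^2 - 2/(z^2 - z - 2)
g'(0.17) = 0.89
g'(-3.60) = 0.14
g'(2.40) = 8.39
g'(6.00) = 0.10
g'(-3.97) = 0.11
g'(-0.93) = 136.21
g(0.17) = 0.16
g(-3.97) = 0.45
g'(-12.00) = 0.01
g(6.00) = -0.43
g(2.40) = -3.53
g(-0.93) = -9.07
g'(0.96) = 1.41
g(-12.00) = 0.16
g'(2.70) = 2.77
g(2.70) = -2.08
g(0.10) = 0.10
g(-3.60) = 0.49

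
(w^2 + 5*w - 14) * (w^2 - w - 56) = w^4 + 4*w^3 - 75*w^2 - 266*w + 784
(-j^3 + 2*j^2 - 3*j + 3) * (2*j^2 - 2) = -2*j^5 + 4*j^4 - 4*j^3 + 2*j^2 + 6*j - 6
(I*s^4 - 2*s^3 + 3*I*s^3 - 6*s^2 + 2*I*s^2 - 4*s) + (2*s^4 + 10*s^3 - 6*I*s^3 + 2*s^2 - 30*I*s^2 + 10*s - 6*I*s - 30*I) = 2*s^4 + I*s^4 + 8*s^3 - 3*I*s^3 - 4*s^2 - 28*I*s^2 + 6*s - 6*I*s - 30*I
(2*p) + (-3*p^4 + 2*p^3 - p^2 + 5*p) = -3*p^4 + 2*p^3 - p^2 + 7*p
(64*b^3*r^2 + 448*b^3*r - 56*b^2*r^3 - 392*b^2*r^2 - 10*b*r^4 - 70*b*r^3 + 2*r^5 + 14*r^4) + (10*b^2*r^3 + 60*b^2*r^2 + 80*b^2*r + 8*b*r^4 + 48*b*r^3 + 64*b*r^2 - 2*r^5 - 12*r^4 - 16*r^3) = 64*b^3*r^2 + 448*b^3*r - 46*b^2*r^3 - 332*b^2*r^2 + 80*b^2*r - 2*b*r^4 - 22*b*r^3 + 64*b*r^2 + 2*r^4 - 16*r^3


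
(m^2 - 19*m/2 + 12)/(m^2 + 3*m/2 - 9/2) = (m - 8)/(m + 3)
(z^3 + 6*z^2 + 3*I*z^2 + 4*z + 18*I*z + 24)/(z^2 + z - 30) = (z^2 + 3*I*z + 4)/(z - 5)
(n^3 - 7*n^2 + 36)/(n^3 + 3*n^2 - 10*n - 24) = (n - 6)/(n + 4)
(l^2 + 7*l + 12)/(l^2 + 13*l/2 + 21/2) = 2*(l + 4)/(2*l + 7)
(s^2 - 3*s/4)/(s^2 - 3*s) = (s - 3/4)/(s - 3)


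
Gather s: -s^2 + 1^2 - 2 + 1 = -s^2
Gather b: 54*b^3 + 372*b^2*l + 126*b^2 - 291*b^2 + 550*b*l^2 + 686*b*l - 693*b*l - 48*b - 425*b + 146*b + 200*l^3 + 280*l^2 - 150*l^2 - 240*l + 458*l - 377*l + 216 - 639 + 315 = 54*b^3 + b^2*(372*l - 165) + b*(550*l^2 - 7*l - 327) + 200*l^3 + 130*l^2 - 159*l - 108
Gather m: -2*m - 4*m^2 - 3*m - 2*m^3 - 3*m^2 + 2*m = -2*m^3 - 7*m^2 - 3*m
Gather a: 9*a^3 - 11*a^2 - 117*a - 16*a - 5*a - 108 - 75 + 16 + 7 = 9*a^3 - 11*a^2 - 138*a - 160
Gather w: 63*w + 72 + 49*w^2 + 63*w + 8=49*w^2 + 126*w + 80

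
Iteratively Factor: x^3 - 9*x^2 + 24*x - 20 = (x - 2)*(x^2 - 7*x + 10) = (x - 5)*(x - 2)*(x - 2)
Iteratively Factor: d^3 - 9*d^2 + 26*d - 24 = (d - 2)*(d^2 - 7*d + 12) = (d - 4)*(d - 2)*(d - 3)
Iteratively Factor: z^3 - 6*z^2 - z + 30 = (z + 2)*(z^2 - 8*z + 15) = (z - 3)*(z + 2)*(z - 5)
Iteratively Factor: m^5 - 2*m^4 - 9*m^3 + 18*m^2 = (m + 3)*(m^4 - 5*m^3 + 6*m^2) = (m - 2)*(m + 3)*(m^3 - 3*m^2) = (m - 3)*(m - 2)*(m + 3)*(m^2) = m*(m - 3)*(m - 2)*(m + 3)*(m)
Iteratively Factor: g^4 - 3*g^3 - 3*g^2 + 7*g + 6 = (g - 2)*(g^3 - g^2 - 5*g - 3) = (g - 2)*(g + 1)*(g^2 - 2*g - 3) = (g - 2)*(g + 1)^2*(g - 3)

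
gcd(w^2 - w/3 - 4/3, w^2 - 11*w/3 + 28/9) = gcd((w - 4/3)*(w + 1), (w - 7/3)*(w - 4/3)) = w - 4/3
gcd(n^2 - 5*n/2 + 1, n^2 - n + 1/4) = n - 1/2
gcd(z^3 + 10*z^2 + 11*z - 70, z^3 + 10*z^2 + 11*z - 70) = z^3 + 10*z^2 + 11*z - 70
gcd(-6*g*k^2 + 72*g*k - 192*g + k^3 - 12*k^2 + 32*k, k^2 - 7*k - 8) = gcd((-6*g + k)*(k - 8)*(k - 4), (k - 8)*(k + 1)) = k - 8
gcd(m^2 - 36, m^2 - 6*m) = m - 6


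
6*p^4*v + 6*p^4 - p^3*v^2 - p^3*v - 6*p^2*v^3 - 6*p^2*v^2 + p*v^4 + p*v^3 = (-6*p + v)*(-p + v)*(p + v)*(p*v + p)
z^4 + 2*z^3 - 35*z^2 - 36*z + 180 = (z - 5)*(z - 2)*(z + 3)*(z + 6)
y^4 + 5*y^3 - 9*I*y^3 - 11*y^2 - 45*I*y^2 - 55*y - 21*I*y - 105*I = (y + 5)*(y - 7*I)*(y - 3*I)*(y + I)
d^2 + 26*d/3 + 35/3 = (d + 5/3)*(d + 7)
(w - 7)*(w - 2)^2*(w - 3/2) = w^4 - 25*w^3/2 + 97*w^2/2 - 76*w + 42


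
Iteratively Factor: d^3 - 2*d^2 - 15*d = (d + 3)*(d^2 - 5*d) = d*(d + 3)*(d - 5)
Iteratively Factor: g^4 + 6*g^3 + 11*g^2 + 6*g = (g)*(g^3 + 6*g^2 + 11*g + 6) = g*(g + 1)*(g^2 + 5*g + 6) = g*(g + 1)*(g + 3)*(g + 2)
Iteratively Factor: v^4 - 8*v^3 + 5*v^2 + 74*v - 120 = (v - 2)*(v^3 - 6*v^2 - 7*v + 60) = (v - 2)*(v + 3)*(v^2 - 9*v + 20) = (v - 5)*(v - 2)*(v + 3)*(v - 4)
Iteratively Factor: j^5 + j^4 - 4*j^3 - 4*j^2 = (j + 1)*(j^4 - 4*j^2) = (j - 2)*(j + 1)*(j^3 + 2*j^2) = j*(j - 2)*(j + 1)*(j^2 + 2*j) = j^2*(j - 2)*(j + 1)*(j + 2)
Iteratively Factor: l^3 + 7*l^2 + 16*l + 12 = (l + 3)*(l^2 + 4*l + 4) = (l + 2)*(l + 3)*(l + 2)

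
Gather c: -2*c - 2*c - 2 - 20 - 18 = -4*c - 40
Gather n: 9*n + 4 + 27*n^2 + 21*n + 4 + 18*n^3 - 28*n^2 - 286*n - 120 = 18*n^3 - n^2 - 256*n - 112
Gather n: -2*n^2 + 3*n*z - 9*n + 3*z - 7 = -2*n^2 + n*(3*z - 9) + 3*z - 7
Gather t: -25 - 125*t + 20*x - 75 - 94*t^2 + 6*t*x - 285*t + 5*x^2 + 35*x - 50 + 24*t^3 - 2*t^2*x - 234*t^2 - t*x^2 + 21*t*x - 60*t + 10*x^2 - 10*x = 24*t^3 + t^2*(-2*x - 328) + t*(-x^2 + 27*x - 470) + 15*x^2 + 45*x - 150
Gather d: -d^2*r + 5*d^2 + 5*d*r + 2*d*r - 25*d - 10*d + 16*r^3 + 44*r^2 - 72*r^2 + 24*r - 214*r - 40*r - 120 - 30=d^2*(5 - r) + d*(7*r - 35) + 16*r^3 - 28*r^2 - 230*r - 150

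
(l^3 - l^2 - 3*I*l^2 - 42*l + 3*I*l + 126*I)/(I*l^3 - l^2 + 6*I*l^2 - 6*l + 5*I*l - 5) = (-I*l^3 + l^2*(-3 + I) + l*(3 + 42*I) + 126)/(l^3 + l^2*(6 + I) + l*(5 + 6*I) + 5*I)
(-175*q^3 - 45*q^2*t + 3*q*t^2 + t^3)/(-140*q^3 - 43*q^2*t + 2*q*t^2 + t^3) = (5*q + t)/(4*q + t)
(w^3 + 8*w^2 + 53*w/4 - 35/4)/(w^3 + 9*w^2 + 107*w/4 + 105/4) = (2*w^2 + 9*w - 5)/(2*w^2 + 11*w + 15)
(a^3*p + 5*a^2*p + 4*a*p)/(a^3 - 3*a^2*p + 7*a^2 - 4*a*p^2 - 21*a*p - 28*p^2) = a*p*(-a^2 - 5*a - 4)/(-a^3 + 3*a^2*p - 7*a^2 + 4*a*p^2 + 21*a*p + 28*p^2)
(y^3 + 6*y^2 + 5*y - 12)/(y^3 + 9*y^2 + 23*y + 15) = (y^2 + 3*y - 4)/(y^2 + 6*y + 5)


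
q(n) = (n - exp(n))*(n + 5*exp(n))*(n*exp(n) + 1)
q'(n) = (1 - exp(n))*(n + 5*exp(n))*(n*exp(n) + 1) + (n - exp(n))*(n + 5*exp(n))*(n*exp(n) + exp(n)) + (n - exp(n))*(n*exp(n) + 1)*(5*exp(n) + 1) = (1 - exp(n))*(n + 5*exp(n))*(n*exp(n) + 1) + (n + 1)*(n - exp(n))*(n + 5*exp(n))*exp(n) + (n - exp(n))*(n*exp(n) + 1)*(5*exp(n) + 1)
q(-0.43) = -2.20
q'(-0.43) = -3.73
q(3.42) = -447791.14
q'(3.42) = -1501803.27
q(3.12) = -162799.11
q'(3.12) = -552285.40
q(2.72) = -41429.89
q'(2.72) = -142993.98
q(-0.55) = -1.80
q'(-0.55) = -3.00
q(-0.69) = -1.42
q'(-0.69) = -2.48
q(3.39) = -404907.40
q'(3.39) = -1359452.39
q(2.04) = -3818.58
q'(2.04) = -13591.36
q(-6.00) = 35.41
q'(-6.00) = -12.32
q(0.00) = -5.00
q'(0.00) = -11.00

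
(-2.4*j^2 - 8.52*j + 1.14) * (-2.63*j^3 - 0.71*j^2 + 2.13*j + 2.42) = 6.312*j^5 + 24.1116*j^4 - 2.061*j^3 - 24.765*j^2 - 18.1902*j + 2.7588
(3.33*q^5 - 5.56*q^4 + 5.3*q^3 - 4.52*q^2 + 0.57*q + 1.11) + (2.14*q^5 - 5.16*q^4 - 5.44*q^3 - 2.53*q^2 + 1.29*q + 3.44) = 5.47*q^5 - 10.72*q^4 - 0.140000000000001*q^3 - 7.05*q^2 + 1.86*q + 4.55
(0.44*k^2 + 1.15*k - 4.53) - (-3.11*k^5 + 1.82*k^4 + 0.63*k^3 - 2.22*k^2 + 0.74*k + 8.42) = 3.11*k^5 - 1.82*k^4 - 0.63*k^3 + 2.66*k^2 + 0.41*k - 12.95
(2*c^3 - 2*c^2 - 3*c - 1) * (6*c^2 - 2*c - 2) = 12*c^5 - 16*c^4 - 18*c^3 + 4*c^2 + 8*c + 2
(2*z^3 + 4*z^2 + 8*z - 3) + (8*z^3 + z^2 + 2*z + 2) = 10*z^3 + 5*z^2 + 10*z - 1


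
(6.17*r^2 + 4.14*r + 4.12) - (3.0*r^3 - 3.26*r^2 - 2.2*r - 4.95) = -3.0*r^3 + 9.43*r^2 + 6.34*r + 9.07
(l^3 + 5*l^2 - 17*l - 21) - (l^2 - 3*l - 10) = l^3 + 4*l^2 - 14*l - 11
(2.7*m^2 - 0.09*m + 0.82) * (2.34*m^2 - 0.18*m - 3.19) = 6.318*m^4 - 0.6966*m^3 - 6.678*m^2 + 0.1395*m - 2.6158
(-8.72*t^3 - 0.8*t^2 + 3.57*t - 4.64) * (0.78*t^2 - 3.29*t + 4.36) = -6.8016*t^5 + 28.0648*t^4 - 32.6026*t^3 - 18.8525*t^2 + 30.8308*t - 20.2304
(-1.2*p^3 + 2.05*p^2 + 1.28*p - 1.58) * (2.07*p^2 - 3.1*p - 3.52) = -2.484*p^5 + 7.9635*p^4 + 0.5186*p^3 - 14.4546*p^2 + 0.3924*p + 5.5616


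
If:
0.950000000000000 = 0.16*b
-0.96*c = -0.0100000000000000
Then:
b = 5.94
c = 0.01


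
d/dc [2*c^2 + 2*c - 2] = 4*c + 2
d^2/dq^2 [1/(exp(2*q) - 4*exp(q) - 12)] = 4*((1 - exp(q))*(-exp(2*q) + 4*exp(q) + 12) - 2*(exp(q) - 2)^2*exp(q))*exp(q)/(-exp(2*q) + 4*exp(q) + 12)^3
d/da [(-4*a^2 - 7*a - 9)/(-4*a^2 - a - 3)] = 12*(-2*a^2 - 4*a + 1)/(16*a^4 + 8*a^3 + 25*a^2 + 6*a + 9)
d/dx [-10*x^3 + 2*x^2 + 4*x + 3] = -30*x^2 + 4*x + 4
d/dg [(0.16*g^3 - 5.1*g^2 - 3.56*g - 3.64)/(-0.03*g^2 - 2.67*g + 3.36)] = (-0.0048*g^4 - 0.8544*g^3 + 15.123*g^2 - 34.4904*g - 21.6804)/(0.0009*g^4 + 0.1602*g^3 + 6.9273*g^2 - 17.9424*g + 11.2896)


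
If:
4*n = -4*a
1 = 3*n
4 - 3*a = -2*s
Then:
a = -1/3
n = 1/3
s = -5/2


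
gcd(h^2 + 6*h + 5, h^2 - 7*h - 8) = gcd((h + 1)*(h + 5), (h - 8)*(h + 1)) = h + 1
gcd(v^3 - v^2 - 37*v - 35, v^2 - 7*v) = v - 7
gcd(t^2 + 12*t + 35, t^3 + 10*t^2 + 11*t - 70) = t^2 + 12*t + 35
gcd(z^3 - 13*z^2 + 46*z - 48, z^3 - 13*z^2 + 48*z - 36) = 1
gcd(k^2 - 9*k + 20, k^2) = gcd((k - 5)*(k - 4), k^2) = 1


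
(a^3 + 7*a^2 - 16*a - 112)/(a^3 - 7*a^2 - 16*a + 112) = (a + 7)/(a - 7)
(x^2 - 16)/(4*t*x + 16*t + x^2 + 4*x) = (x - 4)/(4*t + x)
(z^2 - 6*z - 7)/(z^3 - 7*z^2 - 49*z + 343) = (z + 1)/(z^2 - 49)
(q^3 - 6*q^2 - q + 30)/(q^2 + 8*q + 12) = (q^2 - 8*q + 15)/(q + 6)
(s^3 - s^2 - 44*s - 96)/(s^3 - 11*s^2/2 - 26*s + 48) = 2*(s + 3)/(2*s - 3)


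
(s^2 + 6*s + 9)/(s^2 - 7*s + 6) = (s^2 + 6*s + 9)/(s^2 - 7*s + 6)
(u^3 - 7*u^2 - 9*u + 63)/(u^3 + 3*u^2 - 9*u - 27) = (u - 7)/(u + 3)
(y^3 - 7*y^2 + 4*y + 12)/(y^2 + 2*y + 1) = (y^2 - 8*y + 12)/(y + 1)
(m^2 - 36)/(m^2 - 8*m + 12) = (m + 6)/(m - 2)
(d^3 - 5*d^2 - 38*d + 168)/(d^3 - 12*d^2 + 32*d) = (d^2 - d - 42)/(d*(d - 8))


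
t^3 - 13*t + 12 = (t - 3)*(t - 1)*(t + 4)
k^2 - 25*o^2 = (k - 5*o)*(k + 5*o)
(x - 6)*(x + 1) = x^2 - 5*x - 6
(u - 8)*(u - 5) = u^2 - 13*u + 40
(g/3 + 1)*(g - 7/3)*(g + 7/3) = g^3/3 + g^2 - 49*g/27 - 49/9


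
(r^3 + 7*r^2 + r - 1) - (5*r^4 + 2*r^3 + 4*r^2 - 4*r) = -5*r^4 - r^3 + 3*r^2 + 5*r - 1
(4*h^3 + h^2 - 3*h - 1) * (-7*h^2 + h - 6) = -28*h^5 - 3*h^4 - 2*h^3 - 2*h^2 + 17*h + 6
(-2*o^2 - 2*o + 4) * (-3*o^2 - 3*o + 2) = 6*o^4 + 12*o^3 - 10*o^2 - 16*o + 8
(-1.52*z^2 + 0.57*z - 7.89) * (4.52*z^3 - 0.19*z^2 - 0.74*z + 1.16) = -6.8704*z^5 + 2.8652*z^4 - 34.6463*z^3 - 0.6859*z^2 + 6.4998*z - 9.1524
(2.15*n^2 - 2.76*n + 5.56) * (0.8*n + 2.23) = 1.72*n^3 + 2.5865*n^2 - 1.7068*n + 12.3988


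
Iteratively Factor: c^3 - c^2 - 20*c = (c)*(c^2 - c - 20) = c*(c + 4)*(c - 5)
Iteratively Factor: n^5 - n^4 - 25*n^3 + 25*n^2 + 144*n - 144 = (n - 3)*(n^4 + 2*n^3 - 19*n^2 - 32*n + 48) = (n - 3)*(n - 1)*(n^3 + 3*n^2 - 16*n - 48) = (n - 3)*(n - 1)*(n + 3)*(n^2 - 16) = (n - 3)*(n - 1)*(n + 3)*(n + 4)*(n - 4)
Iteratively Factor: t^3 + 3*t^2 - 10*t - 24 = (t + 4)*(t^2 - t - 6) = (t - 3)*(t + 4)*(t + 2)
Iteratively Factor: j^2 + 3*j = (j)*(j + 3)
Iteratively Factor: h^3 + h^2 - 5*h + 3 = (h - 1)*(h^2 + 2*h - 3) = (h - 1)^2*(h + 3)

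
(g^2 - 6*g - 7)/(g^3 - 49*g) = (g + 1)/(g*(g + 7))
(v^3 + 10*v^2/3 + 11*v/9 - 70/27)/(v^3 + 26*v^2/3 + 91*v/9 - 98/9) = (v + 5/3)/(v + 7)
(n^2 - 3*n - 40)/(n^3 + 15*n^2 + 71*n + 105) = (n - 8)/(n^2 + 10*n + 21)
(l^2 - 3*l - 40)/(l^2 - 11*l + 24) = (l + 5)/(l - 3)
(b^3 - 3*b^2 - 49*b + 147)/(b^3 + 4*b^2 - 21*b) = (b - 7)/b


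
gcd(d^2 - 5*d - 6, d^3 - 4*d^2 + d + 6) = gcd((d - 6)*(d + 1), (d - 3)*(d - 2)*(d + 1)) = d + 1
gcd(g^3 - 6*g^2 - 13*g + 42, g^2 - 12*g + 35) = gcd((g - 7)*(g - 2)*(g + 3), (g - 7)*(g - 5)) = g - 7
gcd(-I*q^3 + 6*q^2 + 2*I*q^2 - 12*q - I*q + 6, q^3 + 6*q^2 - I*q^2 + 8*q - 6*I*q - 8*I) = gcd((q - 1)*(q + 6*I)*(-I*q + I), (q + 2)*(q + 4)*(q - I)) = 1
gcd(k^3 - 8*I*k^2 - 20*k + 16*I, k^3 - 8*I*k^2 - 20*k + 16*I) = k^3 - 8*I*k^2 - 20*k + 16*I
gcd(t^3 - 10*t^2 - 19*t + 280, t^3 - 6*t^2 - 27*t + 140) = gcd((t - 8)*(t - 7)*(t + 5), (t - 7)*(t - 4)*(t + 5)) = t^2 - 2*t - 35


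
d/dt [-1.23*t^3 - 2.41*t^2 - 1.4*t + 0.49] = -3.69*t^2 - 4.82*t - 1.4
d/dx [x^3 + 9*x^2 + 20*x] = 3*x^2 + 18*x + 20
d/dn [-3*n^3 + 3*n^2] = 3*n*(2 - 3*n)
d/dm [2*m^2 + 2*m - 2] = 4*m + 2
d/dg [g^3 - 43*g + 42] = 3*g^2 - 43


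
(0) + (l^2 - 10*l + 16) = l^2 - 10*l + 16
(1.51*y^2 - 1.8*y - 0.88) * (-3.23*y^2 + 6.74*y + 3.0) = -4.8773*y^4 + 15.9914*y^3 - 4.7596*y^2 - 11.3312*y - 2.64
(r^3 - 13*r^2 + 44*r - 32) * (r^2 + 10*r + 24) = r^5 - 3*r^4 - 62*r^3 + 96*r^2 + 736*r - 768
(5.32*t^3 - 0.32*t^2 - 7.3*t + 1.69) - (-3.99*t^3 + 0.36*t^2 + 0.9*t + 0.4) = 9.31*t^3 - 0.68*t^2 - 8.2*t + 1.29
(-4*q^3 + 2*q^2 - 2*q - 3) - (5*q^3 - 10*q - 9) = -9*q^3 + 2*q^2 + 8*q + 6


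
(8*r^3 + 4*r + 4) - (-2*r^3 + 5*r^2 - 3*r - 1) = 10*r^3 - 5*r^2 + 7*r + 5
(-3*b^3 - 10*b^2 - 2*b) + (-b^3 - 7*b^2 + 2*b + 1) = -4*b^3 - 17*b^2 + 1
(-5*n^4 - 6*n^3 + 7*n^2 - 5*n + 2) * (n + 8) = -5*n^5 - 46*n^4 - 41*n^3 + 51*n^2 - 38*n + 16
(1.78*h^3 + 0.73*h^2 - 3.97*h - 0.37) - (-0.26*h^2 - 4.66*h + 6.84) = 1.78*h^3 + 0.99*h^2 + 0.69*h - 7.21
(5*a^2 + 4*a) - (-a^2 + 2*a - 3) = 6*a^2 + 2*a + 3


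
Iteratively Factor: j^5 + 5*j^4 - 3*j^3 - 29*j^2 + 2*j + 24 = (j - 1)*(j^4 + 6*j^3 + 3*j^2 - 26*j - 24) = (j - 1)*(j + 1)*(j^3 + 5*j^2 - 2*j - 24) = (j - 1)*(j + 1)*(j + 3)*(j^2 + 2*j - 8) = (j - 2)*(j - 1)*(j + 1)*(j + 3)*(j + 4)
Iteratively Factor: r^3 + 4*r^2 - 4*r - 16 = (r - 2)*(r^2 + 6*r + 8) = (r - 2)*(r + 2)*(r + 4)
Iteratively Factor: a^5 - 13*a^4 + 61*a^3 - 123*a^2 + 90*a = (a - 3)*(a^4 - 10*a^3 + 31*a^2 - 30*a) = a*(a - 3)*(a^3 - 10*a^2 + 31*a - 30) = a*(a - 3)^2*(a^2 - 7*a + 10) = a*(a - 3)^2*(a - 2)*(a - 5)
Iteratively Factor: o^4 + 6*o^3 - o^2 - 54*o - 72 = (o + 2)*(o^3 + 4*o^2 - 9*o - 36) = (o - 3)*(o + 2)*(o^2 + 7*o + 12) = (o - 3)*(o + 2)*(o + 3)*(o + 4)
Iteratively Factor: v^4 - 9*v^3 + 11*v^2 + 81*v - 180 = (v - 3)*(v^3 - 6*v^2 - 7*v + 60) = (v - 4)*(v - 3)*(v^2 - 2*v - 15) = (v - 5)*(v - 4)*(v - 3)*(v + 3)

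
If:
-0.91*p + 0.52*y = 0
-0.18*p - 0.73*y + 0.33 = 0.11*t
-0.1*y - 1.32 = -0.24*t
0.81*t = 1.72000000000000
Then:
No Solution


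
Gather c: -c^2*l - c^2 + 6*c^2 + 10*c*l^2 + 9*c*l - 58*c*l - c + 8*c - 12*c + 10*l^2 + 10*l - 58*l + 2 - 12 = c^2*(5 - l) + c*(10*l^2 - 49*l - 5) + 10*l^2 - 48*l - 10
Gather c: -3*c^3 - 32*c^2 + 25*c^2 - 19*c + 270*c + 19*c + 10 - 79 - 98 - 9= -3*c^3 - 7*c^2 + 270*c - 176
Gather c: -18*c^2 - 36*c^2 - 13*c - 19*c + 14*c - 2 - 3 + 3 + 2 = -54*c^2 - 18*c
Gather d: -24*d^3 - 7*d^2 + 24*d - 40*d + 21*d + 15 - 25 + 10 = -24*d^3 - 7*d^2 + 5*d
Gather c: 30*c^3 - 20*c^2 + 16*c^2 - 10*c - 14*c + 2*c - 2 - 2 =30*c^3 - 4*c^2 - 22*c - 4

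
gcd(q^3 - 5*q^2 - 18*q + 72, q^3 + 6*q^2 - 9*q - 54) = q - 3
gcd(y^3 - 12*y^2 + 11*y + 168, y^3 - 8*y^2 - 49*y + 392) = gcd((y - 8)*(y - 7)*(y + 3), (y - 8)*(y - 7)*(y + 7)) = y^2 - 15*y + 56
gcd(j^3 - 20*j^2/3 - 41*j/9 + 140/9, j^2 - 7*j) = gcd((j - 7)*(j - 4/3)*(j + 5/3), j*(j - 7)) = j - 7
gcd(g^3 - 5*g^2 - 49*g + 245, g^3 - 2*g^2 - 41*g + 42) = g - 7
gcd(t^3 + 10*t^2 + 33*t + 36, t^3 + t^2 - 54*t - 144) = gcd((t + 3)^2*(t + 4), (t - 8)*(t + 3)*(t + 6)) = t + 3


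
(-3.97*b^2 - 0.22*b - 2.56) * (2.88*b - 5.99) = -11.4336*b^3 + 23.1467*b^2 - 6.055*b + 15.3344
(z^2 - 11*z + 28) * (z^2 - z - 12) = z^4 - 12*z^3 + 27*z^2 + 104*z - 336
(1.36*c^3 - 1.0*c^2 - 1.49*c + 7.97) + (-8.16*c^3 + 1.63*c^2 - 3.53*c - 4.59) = -6.8*c^3 + 0.63*c^2 - 5.02*c + 3.38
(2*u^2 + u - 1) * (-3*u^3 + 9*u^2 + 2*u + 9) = -6*u^5 + 15*u^4 + 16*u^3 + 11*u^2 + 7*u - 9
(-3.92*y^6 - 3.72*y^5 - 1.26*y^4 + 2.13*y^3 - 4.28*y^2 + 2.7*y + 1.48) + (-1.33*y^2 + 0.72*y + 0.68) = -3.92*y^6 - 3.72*y^5 - 1.26*y^4 + 2.13*y^3 - 5.61*y^2 + 3.42*y + 2.16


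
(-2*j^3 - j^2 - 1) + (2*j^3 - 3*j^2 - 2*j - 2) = -4*j^2 - 2*j - 3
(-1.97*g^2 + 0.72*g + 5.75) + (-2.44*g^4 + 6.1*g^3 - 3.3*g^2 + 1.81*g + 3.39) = -2.44*g^4 + 6.1*g^3 - 5.27*g^2 + 2.53*g + 9.14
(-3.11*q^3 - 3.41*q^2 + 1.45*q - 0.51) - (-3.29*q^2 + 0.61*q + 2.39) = -3.11*q^3 - 0.12*q^2 + 0.84*q - 2.9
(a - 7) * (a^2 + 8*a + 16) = a^3 + a^2 - 40*a - 112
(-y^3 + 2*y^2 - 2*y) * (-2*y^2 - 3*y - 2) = 2*y^5 - y^4 + 2*y^2 + 4*y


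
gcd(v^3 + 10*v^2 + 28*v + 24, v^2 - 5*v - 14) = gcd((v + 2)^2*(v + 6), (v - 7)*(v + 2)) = v + 2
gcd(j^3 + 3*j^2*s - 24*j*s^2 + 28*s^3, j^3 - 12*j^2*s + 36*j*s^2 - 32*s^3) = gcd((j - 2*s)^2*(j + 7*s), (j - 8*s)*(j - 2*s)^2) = j^2 - 4*j*s + 4*s^2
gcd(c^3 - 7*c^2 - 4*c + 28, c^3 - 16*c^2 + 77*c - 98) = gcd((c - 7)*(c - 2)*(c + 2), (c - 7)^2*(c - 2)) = c^2 - 9*c + 14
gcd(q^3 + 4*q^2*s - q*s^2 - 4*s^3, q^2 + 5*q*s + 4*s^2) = q^2 + 5*q*s + 4*s^2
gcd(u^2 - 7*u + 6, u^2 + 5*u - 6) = u - 1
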